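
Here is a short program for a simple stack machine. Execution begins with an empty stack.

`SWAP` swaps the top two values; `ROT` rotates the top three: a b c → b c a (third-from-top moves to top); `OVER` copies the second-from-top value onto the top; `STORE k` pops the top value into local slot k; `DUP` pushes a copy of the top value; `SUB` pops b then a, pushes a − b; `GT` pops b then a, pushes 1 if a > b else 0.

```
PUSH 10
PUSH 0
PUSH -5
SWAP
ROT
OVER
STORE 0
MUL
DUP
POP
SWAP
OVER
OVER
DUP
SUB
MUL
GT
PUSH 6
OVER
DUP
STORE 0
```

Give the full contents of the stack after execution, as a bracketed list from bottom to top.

[0, 0, 6, 0]

PUSH 10  [10]
PUSH 0   [10, 0]
PUSH -5  [10, 0, -5]
SWAP     [10, -5, 0]
ROT      [-5, 0, 10]
OVER     [-5, 0, 10, 0]
STORE 0  [-5, 0, 10]
MUL      [-5, 0]
DUP      [-5, 0, 0]
POP      [-5, 0]
SWAP     [0, -5]
OVER     [0, -5, 0]
OVER     [0, -5, 0, -5]
DUP      [0, -5, 0, -5, -5]
SUB      [0, -5, 0, 0]
MUL      [0, -5, 0]
GT       [0, 0]
PUSH 6   [0, 0, 6]
OVER     [0, 0, 6, 0]
DUP      [0, 0, 6, 0, 0]
STORE 0  [0, 0, 6, 0]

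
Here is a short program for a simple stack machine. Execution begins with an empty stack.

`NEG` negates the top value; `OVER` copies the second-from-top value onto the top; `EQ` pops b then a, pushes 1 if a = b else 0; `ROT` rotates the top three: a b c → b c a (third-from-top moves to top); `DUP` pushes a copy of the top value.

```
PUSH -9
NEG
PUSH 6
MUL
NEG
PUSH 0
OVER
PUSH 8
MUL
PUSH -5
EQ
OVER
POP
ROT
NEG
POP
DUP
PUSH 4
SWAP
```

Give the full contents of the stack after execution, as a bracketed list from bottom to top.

PUSH -9 -> [-9]
NEG     -> [9]
PUSH 6  -> [9, 6]
MUL     -> [54]
NEG     -> [-54]
PUSH 0  -> [-54, 0]
OVER    -> [-54, 0, -54]
PUSH 8  -> [-54, 0, -54, 8]
MUL     -> [-54, 0, -432]
PUSH -5 -> [-54, 0, -432, -5]
EQ      -> [-54, 0, 0]
OVER    -> [-54, 0, 0, 0]
POP     -> [-54, 0, 0]
ROT     -> [0, 0, -54]
NEG     -> [0, 0, 54]
POP     -> [0, 0]
DUP     -> [0, 0, 0]
PUSH 4  -> [0, 0, 0, 4]
SWAP    -> [0, 0, 4, 0]

[0, 0, 4, 0]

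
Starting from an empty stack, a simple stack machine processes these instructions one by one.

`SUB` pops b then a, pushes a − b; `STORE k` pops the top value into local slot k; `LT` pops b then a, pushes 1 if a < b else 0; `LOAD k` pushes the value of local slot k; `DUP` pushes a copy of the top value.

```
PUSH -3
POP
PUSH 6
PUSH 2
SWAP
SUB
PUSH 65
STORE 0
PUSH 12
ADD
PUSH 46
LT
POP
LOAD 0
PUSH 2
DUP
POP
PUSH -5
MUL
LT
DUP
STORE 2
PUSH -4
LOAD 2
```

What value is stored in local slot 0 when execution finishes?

PUSH -3 -> -3
POP     -> (empty)
PUSH 6  -> 6
PUSH 2  -> 6 2
SWAP    -> 2 6
SUB     -> -4
PUSH 65 -> -4 65
STORE 0 -> -4
PUSH 12 -> -4 12
ADD     -> 8
PUSH 46 -> 8 46
LT      -> 1
POP     -> (empty)
LOAD 0  -> 65
PUSH 2  -> 65 2
DUP     -> 65 2 2
POP     -> 65 2
PUSH -5 -> 65 2 -5
MUL     -> 65 -10
LT      -> 0
DUP     -> 0 0
STORE 2 -> 0
PUSH -4 -> 0 -4
LOAD 2  -> 0 -4 0

65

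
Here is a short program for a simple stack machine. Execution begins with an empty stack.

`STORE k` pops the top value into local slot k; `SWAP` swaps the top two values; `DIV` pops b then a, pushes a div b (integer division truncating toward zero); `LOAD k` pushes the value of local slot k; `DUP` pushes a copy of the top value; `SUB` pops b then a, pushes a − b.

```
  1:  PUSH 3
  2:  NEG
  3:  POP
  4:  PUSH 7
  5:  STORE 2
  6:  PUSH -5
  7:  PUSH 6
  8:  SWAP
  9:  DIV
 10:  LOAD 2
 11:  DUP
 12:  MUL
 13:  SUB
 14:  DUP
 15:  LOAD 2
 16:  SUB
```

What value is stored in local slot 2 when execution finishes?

7

PUSH 3  -> [3]
NEG     -> [-3]
POP     -> []
PUSH 7  -> [7]
STORE 2 -> []
PUSH -5 -> [-5]
PUSH 6  -> [-5, 6]
SWAP    -> [6, -5]
DIV     -> [-1]
LOAD 2  -> [-1, 7]
DUP     -> [-1, 7, 7]
MUL     -> [-1, 49]
SUB     -> [-50]
DUP     -> [-50, -50]
LOAD 2  -> [-50, -50, 7]
SUB     -> [-50, -57]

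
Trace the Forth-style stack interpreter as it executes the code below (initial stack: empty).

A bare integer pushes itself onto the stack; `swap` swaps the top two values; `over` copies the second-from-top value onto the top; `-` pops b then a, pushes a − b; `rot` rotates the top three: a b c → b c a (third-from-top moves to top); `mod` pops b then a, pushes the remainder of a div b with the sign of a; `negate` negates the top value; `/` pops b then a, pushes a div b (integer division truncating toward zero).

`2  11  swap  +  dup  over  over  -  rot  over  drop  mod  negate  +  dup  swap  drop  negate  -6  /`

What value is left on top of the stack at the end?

2      -> [2]
11     -> [2, 11]
swap   -> [11, 2]
+      -> [13]
dup    -> [13, 13]
over   -> [13, 13, 13]
over   -> [13, 13, 13, 13]
-      -> [13, 13, 0]
rot    -> [13, 0, 13]
over   -> [13, 0, 13, 0]
drop   -> [13, 0, 13]
mod    -> [13, 0]
negate -> [13, 0]
+      -> [13]
dup    -> [13, 13]
swap   -> [13, 13]
drop   -> [13]
negate -> [-13]
-6     -> [-13, -6]
/      -> [2]

2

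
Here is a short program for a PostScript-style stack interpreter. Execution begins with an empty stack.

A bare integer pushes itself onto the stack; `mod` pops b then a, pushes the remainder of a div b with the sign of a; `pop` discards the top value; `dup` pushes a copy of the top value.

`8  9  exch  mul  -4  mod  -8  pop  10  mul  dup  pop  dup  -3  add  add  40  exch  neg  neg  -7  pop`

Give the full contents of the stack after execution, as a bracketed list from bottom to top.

[40, -3]

8    -> [8]
9    -> [8, 9]
exch -> [9, 8]
mul  -> [72]
-4   -> [72, -4]
mod  -> [0]
-8   -> [0, -8]
pop  -> [0]
10   -> [0, 10]
mul  -> [0]
dup  -> [0, 0]
pop  -> [0]
dup  -> [0, 0]
-3   -> [0, 0, -3]
add  -> [0, -3]
add  -> [-3]
40   -> [-3, 40]
exch -> [40, -3]
neg  -> [40, 3]
neg  -> [40, -3]
-7   -> [40, -3, -7]
pop  -> [40, -3]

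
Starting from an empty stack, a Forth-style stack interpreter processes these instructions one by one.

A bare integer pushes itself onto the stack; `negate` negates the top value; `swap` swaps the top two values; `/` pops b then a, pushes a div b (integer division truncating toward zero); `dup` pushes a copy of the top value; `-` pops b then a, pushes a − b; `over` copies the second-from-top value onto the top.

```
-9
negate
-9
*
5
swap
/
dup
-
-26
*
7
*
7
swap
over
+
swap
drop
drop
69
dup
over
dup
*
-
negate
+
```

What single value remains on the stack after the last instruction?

4761

-9     → [-9]
negate → [9]
-9     → [9, -9]
*      → [-81]
5      → [-81, 5]
swap   → [5, -81]
/      → [0]
dup    → [0, 0]
-      → [0]
-26    → [0, -26]
*      → [0]
7      → [0, 7]
*      → [0]
7      → [0, 7]
swap   → [7, 0]
over   → [7, 0, 7]
+      → [7, 7]
swap   → [7, 7]
drop   → [7]
drop   → []
69     → [69]
dup    → [69, 69]
over   → [69, 69, 69]
dup    → [69, 69, 69, 69]
*      → [69, 69, 4761]
-      → [69, -4692]
negate → [69, 4692]
+      → [4761]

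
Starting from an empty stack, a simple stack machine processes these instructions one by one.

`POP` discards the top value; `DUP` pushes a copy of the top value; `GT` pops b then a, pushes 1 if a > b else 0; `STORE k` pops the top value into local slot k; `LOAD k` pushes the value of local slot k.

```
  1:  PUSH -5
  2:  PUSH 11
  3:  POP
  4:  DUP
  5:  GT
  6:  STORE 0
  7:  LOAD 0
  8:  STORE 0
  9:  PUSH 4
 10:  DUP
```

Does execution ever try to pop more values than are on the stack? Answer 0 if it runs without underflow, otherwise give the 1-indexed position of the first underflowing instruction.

PUSH -5  [-5]
PUSH 11  [-5, 11]
POP      [-5]
DUP      [-5, -5]
GT       [0]
STORE 0  []
LOAD 0   [0]
STORE 0  []
PUSH 4   [4]
DUP      [4, 4]

0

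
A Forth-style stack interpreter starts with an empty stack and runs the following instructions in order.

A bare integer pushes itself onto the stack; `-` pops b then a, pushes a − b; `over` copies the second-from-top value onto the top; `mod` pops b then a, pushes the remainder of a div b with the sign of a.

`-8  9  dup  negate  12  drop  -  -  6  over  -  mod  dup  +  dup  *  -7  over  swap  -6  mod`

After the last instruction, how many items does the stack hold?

3

-8     : [-8]
9      : [-8, 9]
dup    : [-8, 9, 9]
negate : [-8, 9, -9]
12     : [-8, 9, -9, 12]
drop   : [-8, 9, -9]
-      : [-8, 18]
-      : [-26]
6      : [-26, 6]
over   : [-26, 6, -26]
-      : [-26, 32]
mod    : [-26]
dup    : [-26, -26]
+      : [-52]
dup    : [-52, -52]
*      : [2704]
-7     : [2704, -7]
over   : [2704, -7, 2704]
swap   : [2704, 2704, -7]
-6     : [2704, 2704, -7, -6]
mod    : [2704, 2704, -1]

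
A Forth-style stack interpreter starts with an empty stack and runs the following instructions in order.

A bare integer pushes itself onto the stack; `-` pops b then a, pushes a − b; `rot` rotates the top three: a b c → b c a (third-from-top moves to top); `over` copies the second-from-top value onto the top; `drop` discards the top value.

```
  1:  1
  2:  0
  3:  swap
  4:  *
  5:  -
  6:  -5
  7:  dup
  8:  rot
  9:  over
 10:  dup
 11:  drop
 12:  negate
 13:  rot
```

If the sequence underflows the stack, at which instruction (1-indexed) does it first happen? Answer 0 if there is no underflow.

1    : [1]
0    : [1, 0]
swap : [0, 1]
*    : [0]
-  — needs 2 operands, stack has 1 → underflow

5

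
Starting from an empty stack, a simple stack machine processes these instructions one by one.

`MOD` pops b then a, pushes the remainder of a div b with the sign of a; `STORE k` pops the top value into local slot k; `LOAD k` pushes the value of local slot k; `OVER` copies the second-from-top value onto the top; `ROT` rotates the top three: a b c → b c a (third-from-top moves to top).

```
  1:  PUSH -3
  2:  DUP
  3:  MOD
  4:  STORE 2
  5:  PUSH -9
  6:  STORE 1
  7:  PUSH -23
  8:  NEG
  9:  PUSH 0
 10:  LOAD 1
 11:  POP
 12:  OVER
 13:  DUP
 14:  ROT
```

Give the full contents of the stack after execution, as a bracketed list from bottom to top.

PUSH -3  : [-3]
DUP      : [-3, -3]
MOD      : [0]
STORE 2  : []
PUSH -9  : [-9]
STORE 1  : []
PUSH -23 : [-23]
NEG      : [23]
PUSH 0   : [23, 0]
LOAD 1   : [23, 0, -9]
POP      : [23, 0]
OVER     : [23, 0, 23]
DUP      : [23, 0, 23, 23]
ROT      : [23, 23, 23, 0]

[23, 23, 23, 0]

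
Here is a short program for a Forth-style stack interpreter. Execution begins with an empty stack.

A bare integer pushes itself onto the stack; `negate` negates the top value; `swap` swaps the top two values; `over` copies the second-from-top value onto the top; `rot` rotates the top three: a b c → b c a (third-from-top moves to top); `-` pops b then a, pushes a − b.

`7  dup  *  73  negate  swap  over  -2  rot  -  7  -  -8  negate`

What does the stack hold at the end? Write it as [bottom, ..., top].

[-73, -73, -58, 8]

7      → 7
dup    → 7 7
*      → 49
73     → 49 73
negate → 49 -73
swap   → -73 49
over   → -73 49 -73
-2     → -73 49 -73 -2
rot    → -73 -73 -2 49
-      → -73 -73 -51
7      → -73 -73 -51 7
-      → -73 -73 -58
-8     → -73 -73 -58 -8
negate → -73 -73 -58 8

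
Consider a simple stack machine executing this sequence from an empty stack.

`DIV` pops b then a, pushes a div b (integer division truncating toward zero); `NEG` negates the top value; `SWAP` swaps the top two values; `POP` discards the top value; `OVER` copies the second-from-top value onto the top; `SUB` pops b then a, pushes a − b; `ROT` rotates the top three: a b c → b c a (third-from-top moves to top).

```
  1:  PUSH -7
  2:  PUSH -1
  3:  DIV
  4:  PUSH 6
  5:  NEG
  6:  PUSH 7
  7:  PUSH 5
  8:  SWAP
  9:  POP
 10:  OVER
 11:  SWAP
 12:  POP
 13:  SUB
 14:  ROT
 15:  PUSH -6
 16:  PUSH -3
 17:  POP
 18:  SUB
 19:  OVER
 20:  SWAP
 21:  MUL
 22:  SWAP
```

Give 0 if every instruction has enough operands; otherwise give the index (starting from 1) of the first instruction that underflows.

14

PUSH -7 : -7
PUSH -1 : -7 -1
DIV     : 7
PUSH 6  : 7 6
NEG     : 7 -6
PUSH 7  : 7 -6 7
PUSH 5  : 7 -6 7 5
SWAP    : 7 -6 5 7
POP     : 7 -6 5
OVER    : 7 -6 5 -6
SWAP    : 7 -6 -6 5
POP     : 7 -6 -6
SUB     : 7 0
ROT  — needs 3 operands, stack has 2 → underflow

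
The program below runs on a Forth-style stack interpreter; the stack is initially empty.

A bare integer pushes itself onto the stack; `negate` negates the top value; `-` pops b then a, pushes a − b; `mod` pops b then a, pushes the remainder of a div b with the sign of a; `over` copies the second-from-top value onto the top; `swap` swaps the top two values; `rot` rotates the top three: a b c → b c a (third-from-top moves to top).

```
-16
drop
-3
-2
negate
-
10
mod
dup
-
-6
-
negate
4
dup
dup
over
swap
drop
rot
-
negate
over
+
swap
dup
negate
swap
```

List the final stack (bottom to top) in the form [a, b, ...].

-16     -16
drop    (empty)
-3      -3
-2      -3 -2
negate  -3 2
-       -5
10      -5 10
mod     -5
dup     -5 -5
-       0
-6      0 -6
-       6
negate  -6
4       -6 4
dup     -6 4 4
dup     -6 4 4 4
over    -6 4 4 4 4
swap    -6 4 4 4 4
drop    -6 4 4 4
rot     -6 4 4 4
-       -6 4 0
negate  -6 4 0
over    -6 4 0 4
+       -6 4 4
swap    -6 4 4
dup     -6 4 4 4
negate  -6 4 4 -4
swap    -6 4 -4 4

[-6, 4, -4, 4]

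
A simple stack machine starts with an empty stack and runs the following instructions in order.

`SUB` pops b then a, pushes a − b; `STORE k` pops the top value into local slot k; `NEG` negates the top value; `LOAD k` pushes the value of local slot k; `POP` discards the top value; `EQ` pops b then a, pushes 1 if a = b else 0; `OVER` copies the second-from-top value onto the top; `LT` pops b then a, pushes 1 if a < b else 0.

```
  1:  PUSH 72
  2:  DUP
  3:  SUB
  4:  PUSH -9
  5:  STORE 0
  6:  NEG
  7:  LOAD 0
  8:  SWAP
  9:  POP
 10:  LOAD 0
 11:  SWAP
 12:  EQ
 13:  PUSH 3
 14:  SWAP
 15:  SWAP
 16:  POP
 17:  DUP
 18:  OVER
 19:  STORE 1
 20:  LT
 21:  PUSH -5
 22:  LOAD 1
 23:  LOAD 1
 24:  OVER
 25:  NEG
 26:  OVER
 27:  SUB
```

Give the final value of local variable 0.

-9

PUSH 72  [72]
DUP      [72, 72]
SUB      [0]
PUSH -9  [0, -9]
STORE 0  [0]
NEG      [0]
LOAD 0   [0, -9]
SWAP     [-9, 0]
POP      [-9]
LOAD 0   [-9, -9]
SWAP     [-9, -9]
EQ       [1]
PUSH 3   [1, 3]
SWAP     [3, 1]
SWAP     [1, 3]
POP      [1]
DUP      [1, 1]
OVER     [1, 1, 1]
STORE 1  [1, 1]
LT       [0]
PUSH -5  [0, -5]
LOAD 1   [0, -5, 1]
LOAD 1   [0, -5, 1, 1]
OVER     [0, -5, 1, 1, 1]
NEG      [0, -5, 1, 1, -1]
OVER     [0, -5, 1, 1, -1, 1]
SUB      [0, -5, 1, 1, -2]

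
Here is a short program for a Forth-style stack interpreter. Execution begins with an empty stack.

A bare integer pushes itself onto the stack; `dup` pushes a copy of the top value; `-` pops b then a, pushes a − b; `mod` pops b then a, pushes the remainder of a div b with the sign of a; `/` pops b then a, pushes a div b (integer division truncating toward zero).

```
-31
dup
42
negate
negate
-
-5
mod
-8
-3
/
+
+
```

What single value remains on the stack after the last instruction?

-31    → -31
dup    → -31 -31
42     → -31 -31 42
negate → -31 -31 -42
negate → -31 -31 42
-      → -31 -73
-5     → -31 -73 -5
mod    → -31 -3
-8     → -31 -3 -8
-3     → -31 -3 -8 -3
/      → -31 -3 2
+      → -31 -1
+      → -32

-32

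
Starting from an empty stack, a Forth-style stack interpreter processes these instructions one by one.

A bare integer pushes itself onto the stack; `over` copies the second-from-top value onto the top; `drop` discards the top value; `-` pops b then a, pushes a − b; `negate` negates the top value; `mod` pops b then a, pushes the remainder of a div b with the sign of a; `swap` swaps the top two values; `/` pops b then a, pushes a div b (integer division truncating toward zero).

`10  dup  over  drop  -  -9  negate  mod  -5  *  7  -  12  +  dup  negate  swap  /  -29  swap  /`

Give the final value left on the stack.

10     -> 10
dup    -> 10 10
over   -> 10 10 10
drop   -> 10 10
-      -> 0
-9     -> 0 -9
negate -> 0 9
mod    -> 0
-5     -> 0 -5
*      -> 0
7      -> 0 7
-      -> -7
12     -> -7 12
+      -> 5
dup    -> 5 5
negate -> 5 -5
swap   -> -5 5
/      -> -1
-29    -> -1 -29
swap   -> -29 -1
/      -> 29

29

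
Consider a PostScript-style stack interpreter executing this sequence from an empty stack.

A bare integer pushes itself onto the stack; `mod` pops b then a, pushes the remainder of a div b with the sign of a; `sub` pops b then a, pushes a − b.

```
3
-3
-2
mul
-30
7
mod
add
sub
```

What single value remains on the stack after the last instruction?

-1

3   → 3
-3  → 3 -3
-2  → 3 -3 -2
mul → 3 6
-30 → 3 6 -30
7   → 3 6 -30 7
mod → 3 6 -2
add → 3 4
sub → -1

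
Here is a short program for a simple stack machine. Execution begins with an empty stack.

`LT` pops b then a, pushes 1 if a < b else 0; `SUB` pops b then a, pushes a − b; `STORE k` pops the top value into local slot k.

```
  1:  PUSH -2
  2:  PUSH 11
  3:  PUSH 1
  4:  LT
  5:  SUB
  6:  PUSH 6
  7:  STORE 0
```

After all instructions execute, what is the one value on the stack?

-2

PUSH -2 : [-2]
PUSH 11 : [-2, 11]
PUSH 1  : [-2, 11, 1]
LT      : [-2, 0]
SUB     : [-2]
PUSH 6  : [-2, 6]
STORE 0 : [-2]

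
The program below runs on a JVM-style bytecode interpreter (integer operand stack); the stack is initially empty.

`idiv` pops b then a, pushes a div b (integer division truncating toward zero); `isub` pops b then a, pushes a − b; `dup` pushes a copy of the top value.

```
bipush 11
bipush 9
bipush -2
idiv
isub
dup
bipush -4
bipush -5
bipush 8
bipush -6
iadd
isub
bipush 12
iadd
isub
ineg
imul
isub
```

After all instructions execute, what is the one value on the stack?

-120

bipush 11 : 11
bipush 9  : 11 9
bipush -2 : 11 9 -2
idiv      : 11 -4
isub      : 15
dup       : 15 15
bipush -4 : 15 15 -4
bipush -5 : 15 15 -4 -5
bipush 8  : 15 15 -4 -5 8
bipush -6 : 15 15 -4 -5 8 -6
iadd      : 15 15 -4 -5 2
isub      : 15 15 -4 -7
bipush 12 : 15 15 -4 -7 12
iadd      : 15 15 -4 5
isub      : 15 15 -9
ineg      : 15 15 9
imul      : 15 135
isub      : -120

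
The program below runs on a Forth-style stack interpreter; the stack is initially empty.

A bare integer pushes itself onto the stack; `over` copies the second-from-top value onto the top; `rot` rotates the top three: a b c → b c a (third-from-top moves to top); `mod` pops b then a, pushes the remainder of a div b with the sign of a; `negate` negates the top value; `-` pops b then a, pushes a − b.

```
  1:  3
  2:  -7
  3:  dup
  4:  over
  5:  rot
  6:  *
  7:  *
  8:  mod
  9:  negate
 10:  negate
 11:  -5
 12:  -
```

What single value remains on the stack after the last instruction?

8

3      -> [3]
-7     -> [3, -7]
dup    -> [3, -7, -7]
over   -> [3, -7, -7, -7]
rot    -> [3, -7, -7, -7]
*      -> [3, -7, 49]
*      -> [3, -343]
mod    -> [3]
negate -> [-3]
negate -> [3]
-5     -> [3, -5]
-      -> [8]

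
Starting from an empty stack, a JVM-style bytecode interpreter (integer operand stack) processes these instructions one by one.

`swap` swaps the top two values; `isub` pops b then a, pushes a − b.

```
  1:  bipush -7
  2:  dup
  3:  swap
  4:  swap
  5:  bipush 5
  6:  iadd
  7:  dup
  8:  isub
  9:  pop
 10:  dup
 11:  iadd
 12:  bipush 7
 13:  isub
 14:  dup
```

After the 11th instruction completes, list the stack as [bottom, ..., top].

bipush -7 : -7
dup       : -7 -7
swap      : -7 -7
swap      : -7 -7
bipush 5  : -7 -7 5
iadd      : -7 -2
dup       : -7 -2 -2
isub      : -7 0
pop       : -7
dup       : -7 -7
iadd      : -14

[-14]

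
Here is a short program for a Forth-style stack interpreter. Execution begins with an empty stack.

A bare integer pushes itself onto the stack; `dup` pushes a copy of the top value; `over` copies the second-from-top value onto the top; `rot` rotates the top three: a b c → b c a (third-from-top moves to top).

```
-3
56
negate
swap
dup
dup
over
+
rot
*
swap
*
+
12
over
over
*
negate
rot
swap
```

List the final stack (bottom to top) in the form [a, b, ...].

[12, -110, 1320]

-3     : [-3]
56     : [-3, 56]
negate : [-3, -56]
swap   : [-56, -3]
dup    : [-56, -3, -3]
dup    : [-56, -3, -3, -3]
over   : [-56, -3, -3, -3, -3]
+      : [-56, -3, -3, -6]
rot    : [-56, -3, -6, -3]
*      : [-56, -3, 18]
swap   : [-56, 18, -3]
*      : [-56, -54]
+      : [-110]
12     : [-110, 12]
over   : [-110, 12, -110]
over   : [-110, 12, -110, 12]
*      : [-110, 12, -1320]
negate : [-110, 12, 1320]
rot    : [12, 1320, -110]
swap   : [12, -110, 1320]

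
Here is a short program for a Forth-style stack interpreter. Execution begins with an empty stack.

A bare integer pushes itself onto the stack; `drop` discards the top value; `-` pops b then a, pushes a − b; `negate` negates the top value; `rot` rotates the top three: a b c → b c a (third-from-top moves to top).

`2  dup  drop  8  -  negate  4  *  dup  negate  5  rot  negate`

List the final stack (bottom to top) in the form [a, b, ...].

[-24, 5, -24]

2      → [2]
dup    → [2, 2]
drop   → [2]
8      → [2, 8]
-      → [-6]
negate → [6]
4      → [6, 4]
*      → [24]
dup    → [24, 24]
negate → [24, -24]
5      → [24, -24, 5]
rot    → [-24, 5, 24]
negate → [-24, 5, -24]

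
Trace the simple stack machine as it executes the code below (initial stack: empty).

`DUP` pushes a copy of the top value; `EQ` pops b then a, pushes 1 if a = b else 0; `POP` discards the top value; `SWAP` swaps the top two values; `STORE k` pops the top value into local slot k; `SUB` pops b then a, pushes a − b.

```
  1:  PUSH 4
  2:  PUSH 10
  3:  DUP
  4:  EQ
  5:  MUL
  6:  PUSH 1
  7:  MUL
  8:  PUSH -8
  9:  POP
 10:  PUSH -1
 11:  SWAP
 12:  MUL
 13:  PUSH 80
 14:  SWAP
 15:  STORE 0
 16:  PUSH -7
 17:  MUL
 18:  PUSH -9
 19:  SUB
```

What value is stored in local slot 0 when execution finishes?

PUSH 4  -> [4]
PUSH 10 -> [4, 10]
DUP     -> [4, 10, 10]
EQ      -> [4, 1]
MUL     -> [4]
PUSH 1  -> [4, 1]
MUL     -> [4]
PUSH -8 -> [4, -8]
POP     -> [4]
PUSH -1 -> [4, -1]
SWAP    -> [-1, 4]
MUL     -> [-4]
PUSH 80 -> [-4, 80]
SWAP    -> [80, -4]
STORE 0 -> [80]
PUSH -7 -> [80, -7]
MUL     -> [-560]
PUSH -9 -> [-560, -9]
SUB     -> [-551]

-4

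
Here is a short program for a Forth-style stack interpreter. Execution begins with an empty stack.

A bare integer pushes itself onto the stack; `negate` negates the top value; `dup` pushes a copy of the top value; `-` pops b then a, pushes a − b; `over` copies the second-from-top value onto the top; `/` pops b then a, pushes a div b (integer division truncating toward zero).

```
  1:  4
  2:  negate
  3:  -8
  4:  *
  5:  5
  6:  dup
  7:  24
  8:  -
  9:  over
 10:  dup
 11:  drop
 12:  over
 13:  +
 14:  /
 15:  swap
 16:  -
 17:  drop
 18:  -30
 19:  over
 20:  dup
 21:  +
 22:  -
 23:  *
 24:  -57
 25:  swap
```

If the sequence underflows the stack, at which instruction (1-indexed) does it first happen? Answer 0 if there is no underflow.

0

4      → [4]
negate → [-4]
-8     → [-4, -8]
*      → [32]
5      → [32, 5]
dup    → [32, 5, 5]
24     → [32, 5, 5, 24]
-      → [32, 5, -19]
over   → [32, 5, -19, 5]
dup    → [32, 5, -19, 5, 5]
drop   → [32, 5, -19, 5]
over   → [32, 5, -19, 5, -19]
+      → [32, 5, -19, -14]
/      → [32, 5, 1]
swap   → [32, 1, 5]
-      → [32, -4]
drop   → [32]
-30    → [32, -30]
over   → [32, -30, 32]
dup    → [32, -30, 32, 32]
+      → [32, -30, 64]
-      → [32, -94]
*      → [-3008]
-57    → [-3008, -57]
swap   → [-57, -3008]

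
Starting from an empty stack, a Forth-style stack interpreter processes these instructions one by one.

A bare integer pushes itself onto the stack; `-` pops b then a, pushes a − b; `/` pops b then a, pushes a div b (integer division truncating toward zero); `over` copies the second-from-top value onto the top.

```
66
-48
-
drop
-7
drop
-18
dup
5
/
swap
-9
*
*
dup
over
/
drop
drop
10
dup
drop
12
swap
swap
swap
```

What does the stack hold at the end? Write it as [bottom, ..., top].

[12, 10]

66   -> [66]
-48  -> [66, -48]
-    -> [114]
drop -> []
-7   -> [-7]
drop -> []
-18  -> [-18]
dup  -> [-18, -18]
5    -> [-18, -18, 5]
/    -> [-18, -3]
swap -> [-3, -18]
-9   -> [-3, -18, -9]
*    -> [-3, 162]
*    -> [-486]
dup  -> [-486, -486]
over -> [-486, -486, -486]
/    -> [-486, 1]
drop -> [-486]
drop -> []
10   -> [10]
dup  -> [10, 10]
drop -> [10]
12   -> [10, 12]
swap -> [12, 10]
swap -> [10, 12]
swap -> [12, 10]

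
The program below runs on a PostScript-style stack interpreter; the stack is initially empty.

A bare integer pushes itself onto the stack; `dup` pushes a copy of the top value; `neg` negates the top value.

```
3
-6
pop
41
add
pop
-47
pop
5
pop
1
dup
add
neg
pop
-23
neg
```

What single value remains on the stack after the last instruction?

3   -> 3
-6  -> 3 -6
pop -> 3
41  -> 3 41
add -> 44
pop -> (empty)
-47 -> -47
pop -> (empty)
5   -> 5
pop -> (empty)
1   -> 1
dup -> 1 1
add -> 2
neg -> -2
pop -> (empty)
-23 -> -23
neg -> 23

23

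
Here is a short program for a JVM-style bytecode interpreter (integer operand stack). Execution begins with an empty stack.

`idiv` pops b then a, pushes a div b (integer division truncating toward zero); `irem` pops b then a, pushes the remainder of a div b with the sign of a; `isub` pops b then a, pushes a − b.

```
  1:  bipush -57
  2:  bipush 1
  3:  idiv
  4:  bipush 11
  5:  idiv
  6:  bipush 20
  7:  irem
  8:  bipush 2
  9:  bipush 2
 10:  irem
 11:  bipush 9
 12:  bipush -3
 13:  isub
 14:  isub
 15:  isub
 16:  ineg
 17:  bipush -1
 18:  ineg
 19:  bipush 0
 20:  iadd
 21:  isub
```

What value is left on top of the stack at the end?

bipush -57 : [-57]
bipush 1   : [-57, 1]
idiv       : [-57]
bipush 11  : [-57, 11]
idiv       : [-5]
bipush 20  : [-5, 20]
irem       : [-5]
bipush 2   : [-5, 2]
bipush 2   : [-5, 2, 2]
irem       : [-5, 0]
bipush 9   : [-5, 0, 9]
bipush -3  : [-5, 0, 9, -3]
isub       : [-5, 0, 12]
isub       : [-5, -12]
isub       : [7]
ineg       : [-7]
bipush -1  : [-7, -1]
ineg       : [-7, 1]
bipush 0   : [-7, 1, 0]
iadd       : [-7, 1]
isub       : [-8]

-8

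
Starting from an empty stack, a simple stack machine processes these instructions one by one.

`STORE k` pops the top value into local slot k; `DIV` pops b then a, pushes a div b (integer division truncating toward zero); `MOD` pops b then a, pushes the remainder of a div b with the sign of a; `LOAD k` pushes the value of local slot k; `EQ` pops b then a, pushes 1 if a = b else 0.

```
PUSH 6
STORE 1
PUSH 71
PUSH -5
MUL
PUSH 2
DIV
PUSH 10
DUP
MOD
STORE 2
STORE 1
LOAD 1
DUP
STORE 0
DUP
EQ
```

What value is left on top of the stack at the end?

1

PUSH 6  → 6
STORE 1 → (empty)
PUSH 71 → 71
PUSH -5 → 71 -5
MUL     → -355
PUSH 2  → -355 2
DIV     → -177
PUSH 10 → -177 10
DUP     → -177 10 10
MOD     → -177 0
STORE 2 → -177
STORE 1 → (empty)
LOAD 1  → -177
DUP     → -177 -177
STORE 0 → -177
DUP     → -177 -177
EQ      → 1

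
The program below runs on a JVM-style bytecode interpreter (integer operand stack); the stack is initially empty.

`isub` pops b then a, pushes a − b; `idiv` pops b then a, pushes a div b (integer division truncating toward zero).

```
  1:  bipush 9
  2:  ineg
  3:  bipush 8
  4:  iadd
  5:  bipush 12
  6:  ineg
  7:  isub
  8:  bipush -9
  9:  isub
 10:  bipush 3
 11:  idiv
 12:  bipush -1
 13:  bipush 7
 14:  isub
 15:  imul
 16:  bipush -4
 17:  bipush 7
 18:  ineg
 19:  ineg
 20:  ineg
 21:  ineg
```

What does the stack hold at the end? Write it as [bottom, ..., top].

bipush 9  : 9
ineg      : -9
bipush 8  : -9 8
iadd      : -1
bipush 12 : -1 12
ineg      : -1 -12
isub      : 11
bipush -9 : 11 -9
isub      : 20
bipush 3  : 20 3
idiv      : 6
bipush -1 : 6 -1
bipush 7  : 6 -1 7
isub      : 6 -8
imul      : -48
bipush -4 : -48 -4
bipush 7  : -48 -4 7
ineg      : -48 -4 -7
ineg      : -48 -4 7
ineg      : -48 -4 -7
ineg      : -48 -4 7

[-48, -4, 7]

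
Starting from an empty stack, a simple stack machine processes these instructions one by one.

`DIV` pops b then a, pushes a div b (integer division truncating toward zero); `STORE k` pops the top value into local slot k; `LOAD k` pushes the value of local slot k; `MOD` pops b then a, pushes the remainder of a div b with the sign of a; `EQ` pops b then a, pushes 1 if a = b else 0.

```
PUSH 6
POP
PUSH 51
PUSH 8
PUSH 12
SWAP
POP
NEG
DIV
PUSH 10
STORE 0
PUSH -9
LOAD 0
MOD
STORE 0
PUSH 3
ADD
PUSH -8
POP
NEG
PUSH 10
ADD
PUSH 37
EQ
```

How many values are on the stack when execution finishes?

PUSH 6  → [6]
POP     → []
PUSH 51 → [51]
PUSH 8  → [51, 8]
PUSH 12 → [51, 8, 12]
SWAP    → [51, 12, 8]
POP     → [51, 12]
NEG     → [51, -12]
DIV     → [-4]
PUSH 10 → [-4, 10]
STORE 0 → [-4]
PUSH -9 → [-4, -9]
LOAD 0  → [-4, -9, 10]
MOD     → [-4, -9]
STORE 0 → [-4]
PUSH 3  → [-4, 3]
ADD     → [-1]
PUSH -8 → [-1, -8]
POP     → [-1]
NEG     → [1]
PUSH 10 → [1, 10]
ADD     → [11]
PUSH 37 → [11, 37]
EQ      → [0]

1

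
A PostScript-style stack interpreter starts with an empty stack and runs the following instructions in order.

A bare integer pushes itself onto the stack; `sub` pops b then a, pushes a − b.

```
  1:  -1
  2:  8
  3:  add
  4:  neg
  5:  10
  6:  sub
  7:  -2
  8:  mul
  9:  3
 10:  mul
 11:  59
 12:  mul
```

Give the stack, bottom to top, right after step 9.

-1  : [-1]
8   : [-1, 8]
add : [7]
neg : [-7]
10  : [-7, 10]
sub : [-17]
-2  : [-17, -2]
mul : [34]
3   : [34, 3]

[34, 3]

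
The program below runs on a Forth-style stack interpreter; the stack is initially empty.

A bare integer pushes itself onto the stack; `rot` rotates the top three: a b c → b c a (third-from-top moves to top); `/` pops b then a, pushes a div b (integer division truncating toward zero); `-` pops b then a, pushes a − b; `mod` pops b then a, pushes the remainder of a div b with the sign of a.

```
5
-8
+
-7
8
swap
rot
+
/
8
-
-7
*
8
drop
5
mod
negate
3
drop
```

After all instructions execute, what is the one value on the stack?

-1

5      -> [5]
-8     -> [5, -8]
+      -> [-3]
-7     -> [-3, -7]
8      -> [-3, -7, 8]
swap   -> [-3, 8, -7]
rot    -> [8, -7, -3]
+      -> [8, -10]
/      -> [0]
8      -> [0, 8]
-      -> [-8]
-7     -> [-8, -7]
*      -> [56]
8      -> [56, 8]
drop   -> [56]
5      -> [56, 5]
mod    -> [1]
negate -> [-1]
3      -> [-1, 3]
drop   -> [-1]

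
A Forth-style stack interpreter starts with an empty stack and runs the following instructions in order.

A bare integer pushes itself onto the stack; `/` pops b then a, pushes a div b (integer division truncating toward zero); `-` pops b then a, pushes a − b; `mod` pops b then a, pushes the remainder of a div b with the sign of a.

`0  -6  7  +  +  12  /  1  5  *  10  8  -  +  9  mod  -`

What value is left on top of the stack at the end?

0   -> 0
-6  -> 0 -6
7   -> 0 -6 7
+   -> 0 1
+   -> 1
12  -> 1 12
/   -> 0
1   -> 0 1
5   -> 0 1 5
*   -> 0 5
10  -> 0 5 10
8   -> 0 5 10 8
-   -> 0 5 2
+   -> 0 7
9   -> 0 7 9
mod -> 0 7
-   -> -7

-7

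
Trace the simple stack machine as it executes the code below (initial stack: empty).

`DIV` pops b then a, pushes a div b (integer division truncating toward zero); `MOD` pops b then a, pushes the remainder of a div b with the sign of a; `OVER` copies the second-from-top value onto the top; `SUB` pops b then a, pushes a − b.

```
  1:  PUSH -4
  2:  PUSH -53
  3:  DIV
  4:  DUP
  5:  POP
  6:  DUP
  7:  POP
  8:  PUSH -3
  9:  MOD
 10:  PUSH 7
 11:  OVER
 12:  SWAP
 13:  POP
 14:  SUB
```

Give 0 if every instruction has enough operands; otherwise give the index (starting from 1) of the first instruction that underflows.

0

PUSH -4  : [-4]
PUSH -53 : [-4, -53]
DIV      : [0]
DUP      : [0, 0]
POP      : [0]
DUP      : [0, 0]
POP      : [0]
PUSH -3  : [0, -3]
MOD      : [0]
PUSH 7   : [0, 7]
OVER     : [0, 7, 0]
SWAP     : [0, 0, 7]
POP      : [0, 0]
SUB      : [0]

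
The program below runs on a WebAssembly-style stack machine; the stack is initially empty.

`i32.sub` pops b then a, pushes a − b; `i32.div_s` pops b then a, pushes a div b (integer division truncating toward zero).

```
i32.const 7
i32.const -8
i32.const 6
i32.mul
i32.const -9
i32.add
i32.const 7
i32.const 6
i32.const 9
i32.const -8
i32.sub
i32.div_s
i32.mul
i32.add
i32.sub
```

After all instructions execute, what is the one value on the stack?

i32.const 7  : [7]
i32.const -8 : [7, -8]
i32.const 6  : [7, -8, 6]
i32.mul      : [7, -48]
i32.const -9 : [7, -48, -9]
i32.add      : [7, -57]
i32.const 7  : [7, -57, 7]
i32.const 6  : [7, -57, 7, 6]
i32.const 9  : [7, -57, 7, 6, 9]
i32.const -8 : [7, -57, 7, 6, 9, -8]
i32.sub      : [7, -57, 7, 6, 17]
i32.div_s    : [7, -57, 7, 0]
i32.mul      : [7, -57, 0]
i32.add      : [7, -57]
i32.sub      : [64]

64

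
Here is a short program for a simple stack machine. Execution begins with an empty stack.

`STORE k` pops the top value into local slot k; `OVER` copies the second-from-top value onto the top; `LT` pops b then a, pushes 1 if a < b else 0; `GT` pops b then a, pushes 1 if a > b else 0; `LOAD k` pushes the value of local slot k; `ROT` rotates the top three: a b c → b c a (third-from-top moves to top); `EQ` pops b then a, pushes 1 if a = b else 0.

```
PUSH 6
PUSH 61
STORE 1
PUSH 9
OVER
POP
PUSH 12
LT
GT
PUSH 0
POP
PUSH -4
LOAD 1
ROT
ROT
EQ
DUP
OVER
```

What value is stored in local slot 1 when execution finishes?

PUSH 6   6
PUSH 61  6 61
STORE 1  6
PUSH 9   6 9
OVER     6 9 6
POP      6 9
PUSH 12  6 9 12
LT       6 1
GT       1
PUSH 0   1 0
POP      1
PUSH -4  1 -4
LOAD 1   1 -4 61
ROT      -4 61 1
ROT      61 1 -4
EQ       61 0
DUP      61 0 0
OVER     61 0 0 0

61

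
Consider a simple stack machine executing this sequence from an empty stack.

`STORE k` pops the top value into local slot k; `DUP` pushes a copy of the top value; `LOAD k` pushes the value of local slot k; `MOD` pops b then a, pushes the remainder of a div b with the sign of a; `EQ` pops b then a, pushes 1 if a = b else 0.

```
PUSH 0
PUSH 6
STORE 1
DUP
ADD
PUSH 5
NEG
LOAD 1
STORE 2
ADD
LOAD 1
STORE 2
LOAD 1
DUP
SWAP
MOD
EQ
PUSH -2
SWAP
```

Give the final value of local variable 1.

PUSH 0  → 0
PUSH 6  → 0 6
STORE 1 → 0
DUP     → 0 0
ADD     → 0
PUSH 5  → 0 5
NEG     → 0 -5
LOAD 1  → 0 -5 6
STORE 2 → 0 -5
ADD     → -5
LOAD 1  → -5 6
STORE 2 → -5
LOAD 1  → -5 6
DUP     → -5 6 6
SWAP    → -5 6 6
MOD     → -5 0
EQ      → 0
PUSH -2 → 0 -2
SWAP    → -2 0

6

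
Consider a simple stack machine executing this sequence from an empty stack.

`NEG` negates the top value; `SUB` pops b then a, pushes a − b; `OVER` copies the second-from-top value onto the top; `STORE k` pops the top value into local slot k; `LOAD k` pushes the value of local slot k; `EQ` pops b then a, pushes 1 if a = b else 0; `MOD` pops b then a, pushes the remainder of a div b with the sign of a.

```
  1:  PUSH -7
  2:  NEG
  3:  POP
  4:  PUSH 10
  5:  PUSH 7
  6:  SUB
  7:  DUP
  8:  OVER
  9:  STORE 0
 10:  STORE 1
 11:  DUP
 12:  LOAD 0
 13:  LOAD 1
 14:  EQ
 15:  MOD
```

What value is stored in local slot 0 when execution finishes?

3

PUSH -7 → -7
NEG     → 7
POP     → (empty)
PUSH 10 → 10
PUSH 7  → 10 7
SUB     → 3
DUP     → 3 3
OVER    → 3 3 3
STORE 0 → 3 3
STORE 1 → 3
DUP     → 3 3
LOAD 0  → 3 3 3
LOAD 1  → 3 3 3 3
EQ      → 3 3 1
MOD     → 3 0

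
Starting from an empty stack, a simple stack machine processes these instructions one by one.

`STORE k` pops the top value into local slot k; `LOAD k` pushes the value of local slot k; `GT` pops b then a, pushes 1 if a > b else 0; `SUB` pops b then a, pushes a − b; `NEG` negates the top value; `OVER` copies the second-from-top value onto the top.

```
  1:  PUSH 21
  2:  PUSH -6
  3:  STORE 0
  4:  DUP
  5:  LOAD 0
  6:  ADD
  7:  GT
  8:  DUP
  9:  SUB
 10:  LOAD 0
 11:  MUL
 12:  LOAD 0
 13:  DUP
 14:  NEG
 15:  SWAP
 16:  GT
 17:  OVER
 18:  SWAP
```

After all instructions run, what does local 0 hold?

PUSH 21 -> 21
PUSH -6 -> 21 -6
STORE 0 -> 21
DUP     -> 21 21
LOAD 0  -> 21 21 -6
ADD     -> 21 15
GT      -> 1
DUP     -> 1 1
SUB     -> 0
LOAD 0  -> 0 -6
MUL     -> 0
LOAD 0  -> 0 -6
DUP     -> 0 -6 -6
NEG     -> 0 -6 6
SWAP    -> 0 6 -6
GT      -> 0 1
OVER    -> 0 1 0
SWAP    -> 0 0 1

-6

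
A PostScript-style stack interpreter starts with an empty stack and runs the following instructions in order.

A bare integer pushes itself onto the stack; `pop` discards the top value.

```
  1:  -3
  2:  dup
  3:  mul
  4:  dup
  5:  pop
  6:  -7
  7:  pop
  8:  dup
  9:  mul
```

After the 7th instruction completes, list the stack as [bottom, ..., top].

-3   -3
dup  -3 -3
mul  9
dup  9 9
pop  9
-7   9 -7
pop  9

[9]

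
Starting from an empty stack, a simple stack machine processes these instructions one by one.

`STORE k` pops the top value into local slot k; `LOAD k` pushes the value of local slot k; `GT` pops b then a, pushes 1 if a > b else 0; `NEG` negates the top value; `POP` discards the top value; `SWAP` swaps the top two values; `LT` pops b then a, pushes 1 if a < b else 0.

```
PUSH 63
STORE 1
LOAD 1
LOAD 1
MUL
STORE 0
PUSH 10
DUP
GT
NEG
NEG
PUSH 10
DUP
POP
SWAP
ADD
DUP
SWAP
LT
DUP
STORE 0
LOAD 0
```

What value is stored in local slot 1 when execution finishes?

63

PUSH 63 → [63]
STORE 1 → []
LOAD 1  → [63]
LOAD 1  → [63, 63]
MUL     → [3969]
STORE 0 → []
PUSH 10 → [10]
DUP     → [10, 10]
GT      → [0]
NEG     → [0]
NEG     → [0]
PUSH 10 → [0, 10]
DUP     → [0, 10, 10]
POP     → [0, 10]
SWAP    → [10, 0]
ADD     → [10]
DUP     → [10, 10]
SWAP    → [10, 10]
LT      → [0]
DUP     → [0, 0]
STORE 0 → [0]
LOAD 0  → [0, 0]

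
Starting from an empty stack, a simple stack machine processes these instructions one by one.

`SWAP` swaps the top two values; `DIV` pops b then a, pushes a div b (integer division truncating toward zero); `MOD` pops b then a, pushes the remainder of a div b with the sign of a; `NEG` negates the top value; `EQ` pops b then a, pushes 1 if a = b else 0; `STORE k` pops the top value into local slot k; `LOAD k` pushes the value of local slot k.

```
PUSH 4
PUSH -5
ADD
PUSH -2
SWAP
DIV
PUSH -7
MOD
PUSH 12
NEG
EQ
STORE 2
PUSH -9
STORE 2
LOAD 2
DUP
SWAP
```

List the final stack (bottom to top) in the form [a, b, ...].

[-9, -9]

PUSH 4   [4]
PUSH -5  [4, -5]
ADD      [-1]
PUSH -2  [-1, -2]
SWAP     [-2, -1]
DIV      [2]
PUSH -7  [2, -7]
MOD      [2]
PUSH 12  [2, 12]
NEG      [2, -12]
EQ       [0]
STORE 2  []
PUSH -9  [-9]
STORE 2  []
LOAD 2   [-9]
DUP      [-9, -9]
SWAP     [-9, -9]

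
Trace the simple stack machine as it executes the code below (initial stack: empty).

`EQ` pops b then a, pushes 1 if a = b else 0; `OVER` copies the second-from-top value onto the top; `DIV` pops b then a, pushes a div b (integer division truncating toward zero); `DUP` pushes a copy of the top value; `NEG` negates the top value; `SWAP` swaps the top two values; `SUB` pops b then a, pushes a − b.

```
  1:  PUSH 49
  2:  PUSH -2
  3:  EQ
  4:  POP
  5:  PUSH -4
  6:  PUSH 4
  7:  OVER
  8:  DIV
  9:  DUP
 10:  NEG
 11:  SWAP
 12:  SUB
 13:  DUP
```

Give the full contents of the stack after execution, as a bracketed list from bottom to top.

[-4, 2, 2]

PUSH 49 -> [49]
PUSH -2 -> [49, -2]
EQ      -> [0]
POP     -> []
PUSH -4 -> [-4]
PUSH 4  -> [-4, 4]
OVER    -> [-4, 4, -4]
DIV     -> [-4, -1]
DUP     -> [-4, -1, -1]
NEG     -> [-4, -1, 1]
SWAP    -> [-4, 1, -1]
SUB     -> [-4, 2]
DUP     -> [-4, 2, 2]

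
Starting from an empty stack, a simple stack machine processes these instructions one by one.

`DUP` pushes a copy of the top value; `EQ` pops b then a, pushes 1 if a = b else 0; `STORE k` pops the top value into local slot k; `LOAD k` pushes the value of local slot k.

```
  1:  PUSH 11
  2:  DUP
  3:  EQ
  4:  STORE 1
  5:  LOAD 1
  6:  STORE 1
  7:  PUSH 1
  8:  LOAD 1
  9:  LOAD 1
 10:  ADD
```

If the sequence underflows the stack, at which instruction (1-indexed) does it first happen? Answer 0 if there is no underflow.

PUSH 11 -> [11]
DUP     -> [11, 11]
EQ      -> [1]
STORE 1 -> []
LOAD 1  -> [1]
STORE 1 -> []
PUSH 1  -> [1]
LOAD 1  -> [1, 1]
LOAD 1  -> [1, 1, 1]
ADD     -> [1, 2]

0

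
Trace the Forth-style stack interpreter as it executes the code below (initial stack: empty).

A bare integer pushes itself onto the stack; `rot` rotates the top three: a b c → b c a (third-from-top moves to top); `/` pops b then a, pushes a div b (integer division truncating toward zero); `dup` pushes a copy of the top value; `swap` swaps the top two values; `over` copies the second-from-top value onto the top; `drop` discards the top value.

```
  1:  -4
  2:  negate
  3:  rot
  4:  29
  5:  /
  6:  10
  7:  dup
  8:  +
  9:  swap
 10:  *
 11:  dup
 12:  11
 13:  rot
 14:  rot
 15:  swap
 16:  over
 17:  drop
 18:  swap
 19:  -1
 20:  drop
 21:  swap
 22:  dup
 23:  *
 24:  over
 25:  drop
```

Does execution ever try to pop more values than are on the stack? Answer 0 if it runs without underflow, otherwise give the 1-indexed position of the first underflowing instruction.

3

-4     : -4
negate : 4
rot  — needs 3 operands, stack has 1 → underflow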